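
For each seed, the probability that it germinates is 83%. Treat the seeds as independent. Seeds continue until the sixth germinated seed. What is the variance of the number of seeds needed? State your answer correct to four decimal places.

Y = total seeds until the sixth success; negative binomial with r=6, p=0.83.
Var(Y) = r(1−p)/p² = 6·0.17 / 0.83² = 1.480621

1.4806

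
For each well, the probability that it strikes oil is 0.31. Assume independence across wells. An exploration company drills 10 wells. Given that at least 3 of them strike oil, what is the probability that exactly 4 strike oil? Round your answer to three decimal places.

X ~ Binomial(10, 0.31). Want P(X=4 | X≥3) = P(X=4) / P(X≥3).
P(X=4) = C(10,4)·0.31^4·0.69^6 = 0.20930
P(X≥3) = 1 − 0.02446 − 0.10990 − 0.22219 = 0.64344
Ratio = 0.20930 / 0.64344 = 0.32527

0.325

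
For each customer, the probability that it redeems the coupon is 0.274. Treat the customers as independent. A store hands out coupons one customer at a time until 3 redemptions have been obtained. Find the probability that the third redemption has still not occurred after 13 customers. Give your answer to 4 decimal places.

Needing more than 13 customers ⇔ fewer than 3 successes in the first 13. With X ~ Binomial(13, 0.274), P(Y > 13) = P(X ≤ 2).
  k=0: C(13,0)·0.274^0·0.726^13 = 0.015566
  k=1: C(13,1)·0.274^1·0.726^12 = 0.076372
  k=2: C(13,2)·0.274^2·0.726^11 = 0.172941
P(X ≤ 2) = 0.264879

0.2649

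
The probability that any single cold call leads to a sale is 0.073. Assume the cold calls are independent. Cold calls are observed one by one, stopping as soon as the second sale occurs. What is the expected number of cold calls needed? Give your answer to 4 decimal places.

27.3973

Y = total cold calls until the second success; negative binomial with r=2, p=0.073.
E[Y] = r / p = 2 / 0.073 = 27.397260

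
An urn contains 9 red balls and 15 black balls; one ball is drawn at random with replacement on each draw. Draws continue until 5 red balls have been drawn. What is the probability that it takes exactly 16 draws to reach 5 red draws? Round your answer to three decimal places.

0.058

Y = trial on which the fifth success occurs; negative binomial, r=5, p=0.375.
P(Y=16) = C(15,4) · p^5 · (1−p)^11
= 1365 · 0.0074158 · 0.0056843 = 0.05754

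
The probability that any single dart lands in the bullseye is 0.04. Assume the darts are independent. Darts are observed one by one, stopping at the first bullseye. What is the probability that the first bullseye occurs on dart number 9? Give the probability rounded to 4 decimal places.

0.0289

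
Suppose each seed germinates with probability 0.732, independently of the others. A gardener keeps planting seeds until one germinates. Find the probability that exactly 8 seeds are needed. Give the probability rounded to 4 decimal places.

0.0001

Geometric (trials to first success), p = 0.732.
P(Y = 8) = (1−p)^7 · p = 9.9299e-05 · 0.732 = 0.000073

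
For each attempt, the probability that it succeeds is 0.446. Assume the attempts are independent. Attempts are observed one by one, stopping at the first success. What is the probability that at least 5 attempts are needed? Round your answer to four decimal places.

0.0942

Y = number of attempts to the first success; geometric, p = 0.446.
P(Y > 4) = P(first 4 all fail) = (1−p)^4 = 0.094197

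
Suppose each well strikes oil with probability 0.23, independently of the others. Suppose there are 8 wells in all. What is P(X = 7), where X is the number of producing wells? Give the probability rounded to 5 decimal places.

0.00021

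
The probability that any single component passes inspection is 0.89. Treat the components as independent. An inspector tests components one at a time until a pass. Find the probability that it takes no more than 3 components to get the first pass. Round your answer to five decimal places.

Y = number of components to the first success; geometric, p = 0.89.
P(Y ≤ 3) = 1 − (1−p)^3 = 1 − 0.0013310 = 0.9986690

0.99867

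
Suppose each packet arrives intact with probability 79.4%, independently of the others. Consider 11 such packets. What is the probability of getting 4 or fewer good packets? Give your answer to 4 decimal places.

X ~ Binomial(11, 0.794); P(X ≤ 4) = Σ C(11,k) p^k (1−p)^(11−k) over k:
  k=0: C(11,0)·0.794^0·0.206^11 = 0.000000
  k=1: C(11,1)·0.794^1·0.206^10 = 0.000001
  k=2: C(11,2)·0.794^2·0.206^9 = 0.000023
  k=3: C(11,3)·0.794^3·0.206^8 = 0.000268
  k=4: C(11,4)·0.794^4·0.206^7 = 0.002065
Total = 0.002357

0.0024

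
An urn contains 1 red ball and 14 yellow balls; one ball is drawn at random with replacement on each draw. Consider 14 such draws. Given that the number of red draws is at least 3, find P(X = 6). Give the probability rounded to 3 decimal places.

0.002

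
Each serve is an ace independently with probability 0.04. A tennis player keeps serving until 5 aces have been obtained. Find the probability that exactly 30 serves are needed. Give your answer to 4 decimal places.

0.0009

Y = trial on which the fifth success occurs; negative binomial, r=5, p=0.04.
P(Y=30) = C(29,4) · p^5 · (1−p)^25
= 23751 · 1.024e-07 · 0.3604 = 0.000877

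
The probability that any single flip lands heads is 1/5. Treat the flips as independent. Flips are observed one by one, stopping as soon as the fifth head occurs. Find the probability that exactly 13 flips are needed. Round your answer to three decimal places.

Y = trial on which the fifth success occurs; negative binomial, r=5, p=0.20.
P(Y=13) = C(12,4) · p^5 · (1−p)^8
= 495 · 0.00032 · 0.16777 = 0.02658

0.027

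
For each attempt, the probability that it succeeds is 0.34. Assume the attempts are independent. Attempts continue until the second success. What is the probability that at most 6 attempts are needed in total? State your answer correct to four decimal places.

Finishing within 6 attempts ⇔ at least 2 successes in the first 6. With X ~ Binomial(6, 0.34), P(Y ≤ 6) = 1 − P(X ≤ 1).
  k=0: C(6,0)·0.34^0·0.66^6 = 0.082654
  k=1: C(6,1)·0.34^1·0.66^5 = 0.255476
1 − 0.338130 = 0.661870

0.6619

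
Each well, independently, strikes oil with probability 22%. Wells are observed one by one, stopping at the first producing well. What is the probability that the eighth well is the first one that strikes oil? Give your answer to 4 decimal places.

Geometric (trials to first success), p = 0.22.
P(Y = 8) = (1−p)^7 · p = 0.17566 · 0.22 = 0.038644

0.0386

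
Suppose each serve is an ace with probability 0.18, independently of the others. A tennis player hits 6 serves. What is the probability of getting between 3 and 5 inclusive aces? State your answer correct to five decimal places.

0.07583

X ~ Binomial(6, 0.18); P(3 ≤ X ≤ 5) = Σ C(6,k) p^k (1−p)^(6−k) over k:
  k=3: C(6,3)·0.18^3·0.82^3 = 0.0643116
  k=4: C(6,4)·0.18^4·0.82^2 = 0.0105879
  k=5: C(6,5)·0.18^5·0.82^1 = 0.0009297
Total = 0.0758291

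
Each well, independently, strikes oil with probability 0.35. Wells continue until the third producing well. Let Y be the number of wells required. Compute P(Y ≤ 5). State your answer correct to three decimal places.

Finishing within 5 wells ⇔ at least 3 successes in the first 5. With X ~ Binomial(5, 0.35), P(Y ≤ 5) = 1 − P(X ≤ 2).
  k=0: C(5,0)·0.35^0·0.65^5 = 0.11603
  k=1: C(5,1)·0.35^1·0.65^4 = 0.31239
  k=2: C(5,2)·0.35^2·0.65^3 = 0.33642
1 − 0.76483 = 0.23517

0.235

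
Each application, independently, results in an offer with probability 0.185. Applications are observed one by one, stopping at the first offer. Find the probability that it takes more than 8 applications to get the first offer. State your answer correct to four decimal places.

0.1947

Y = number of applications to the first success; geometric, p = 0.185.
P(Y > 8) = P(first 8 all fail) = (1−p)^8 = 0.194653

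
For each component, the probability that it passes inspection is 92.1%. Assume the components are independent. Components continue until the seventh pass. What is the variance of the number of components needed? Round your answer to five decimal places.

0.65194

Y = total components until the seventh success; negative binomial with r=7, p=0.921.
Var(Y) = r(1−p)/p² = 7·0.079 / 0.921² = 0.6519374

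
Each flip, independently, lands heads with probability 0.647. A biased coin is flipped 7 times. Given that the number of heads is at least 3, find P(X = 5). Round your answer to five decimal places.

0.31482

X ~ Binomial(7, 0.647). Want P(X=5 | X≥3) = P(X=5) / P(X≥3).
P(X=5) = C(7,5)·0.647^5·0.353^2 = 0.2966813
P(X≥3) = 1 − 0.0006830 − 0.0087630 − 0.0481838 = 0.9423702
Ratio = 0.2966813 / 0.9423702 = 0.3148245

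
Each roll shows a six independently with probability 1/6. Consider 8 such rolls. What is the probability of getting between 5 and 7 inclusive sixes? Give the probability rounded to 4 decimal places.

X ~ Binomial(8, 0.166667); P(5 ≤ X ≤ 7) = Σ C(8,k) p^k (1−p)^(8−k) over k:
  k=5: C(8,5)·0.166667^5·0.833333^3 = 0.004168
  k=6: C(8,6)·0.166667^6·0.833333^2 = 0.000417
  k=7: C(8,7)·0.166667^7·0.833333^1 = 0.000024
Total = 0.004608

0.0046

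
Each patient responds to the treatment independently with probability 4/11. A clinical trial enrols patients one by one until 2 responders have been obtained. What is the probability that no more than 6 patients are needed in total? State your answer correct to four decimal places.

Finishing within 6 patients ⇔ at least 2 successes in the first 6. With X ~ Binomial(6, 0.363636), P(Y ≤ 6) = 1 − P(X ≤ 1).
  k=0: C(6,0)·0.363636^0·0.636364^6 = 0.066410
  k=1: C(6,1)·0.363636^1·0.636364^5 = 0.227691
1 − 0.294101 = 0.705899

0.7059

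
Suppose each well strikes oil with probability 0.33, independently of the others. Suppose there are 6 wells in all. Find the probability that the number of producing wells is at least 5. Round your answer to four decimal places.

X ~ Binomial(6, 0.33); P(X ≥ 5) = Σ C(6,k) p^k (1−p)^(6−k) over k:
  k=5: C(6,5)·0.33^5·0.67^1 = 0.015732
  k=6: C(6,6)·0.33^6·0.67^0 = 0.001291
Total = 0.017024

0.0170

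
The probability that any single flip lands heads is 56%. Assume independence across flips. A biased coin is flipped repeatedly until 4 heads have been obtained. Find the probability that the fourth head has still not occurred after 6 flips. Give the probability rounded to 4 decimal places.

0.5382

Needing more than 6 flips ⇔ fewer than 4 successes in the first 6. With X ~ Binomial(6, 0.56), P(Y > 6) = P(X ≤ 3).
  k=0: C(6,0)·0.56^0·0.44^6 = 0.007256
  k=1: C(6,1)·0.56^1·0.44^5 = 0.055412
  k=2: C(6,2)·0.56^2·0.44^4 = 0.176310
  k=3: C(6,3)·0.56^3·0.44^3 = 0.299193
P(X ≤ 3) = 0.538172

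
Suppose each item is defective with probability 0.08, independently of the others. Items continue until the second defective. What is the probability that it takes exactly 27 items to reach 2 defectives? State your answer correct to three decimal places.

0.021

Y = trial on which the second success occurs; negative binomial, r=2, p=0.08.
P(Y=27) = C(26,1) · p^2 · (1−p)^25
= 26 · 0.0064 · 0.12436 = 0.02069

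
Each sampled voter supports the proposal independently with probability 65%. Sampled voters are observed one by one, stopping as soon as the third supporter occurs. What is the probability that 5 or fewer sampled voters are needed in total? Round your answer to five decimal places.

0.76483

Finishing within 5 sampled voters ⇔ at least 3 successes in the first 5. With X ~ Binomial(5, 0.65), P(Y ≤ 5) = 1 − P(X ≤ 2).
  k=0: C(5,0)·0.65^0·0.35^5 = 0.0052522
  k=1: C(5,1)·0.65^1·0.35^4 = 0.0487703
  k=2: C(5,2)·0.65^2·0.35^3 = 0.1811469
1 − 0.2351694 = 0.7648306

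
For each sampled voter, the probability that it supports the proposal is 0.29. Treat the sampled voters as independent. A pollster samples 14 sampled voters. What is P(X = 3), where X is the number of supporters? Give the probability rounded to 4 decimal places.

X ~ Binomial(n=14, p=0.29).
P(X=3) = C(14,3) · p^3 · (1−p)^11
= 364 · 0.024389 · 0.023112 = 0.205181

0.2052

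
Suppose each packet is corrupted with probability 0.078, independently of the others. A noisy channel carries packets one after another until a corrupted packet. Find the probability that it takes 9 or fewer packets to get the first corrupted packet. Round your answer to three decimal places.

Y = number of packets to the first success; geometric, p = 0.078.
P(Y ≤ 9) = 1 − (1−p)^9 = 1 − 0.48148 = 0.51852

0.519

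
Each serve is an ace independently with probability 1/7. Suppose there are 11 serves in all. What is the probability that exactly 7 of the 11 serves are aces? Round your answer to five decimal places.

0.00022

X ~ Binomial(n=11, p=0.142857).
P(X=7) = C(11,7) · p^7 · (1−p)^4
= 330 · 1.2143e-06 · 0.53978 = 0.0002163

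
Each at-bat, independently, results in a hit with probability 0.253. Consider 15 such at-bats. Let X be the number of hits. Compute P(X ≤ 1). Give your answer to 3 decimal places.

X ~ Binomial(15, 0.253); P(X ≤ 1) = Σ C(15,k) p^k (1−p)^(15−k) over k:
  k=0: C(15,0)·0.253^0·0.747^15 = 0.01258
  k=1: C(15,1)·0.253^1·0.747^14 = 0.06393
Total = 0.07651

0.077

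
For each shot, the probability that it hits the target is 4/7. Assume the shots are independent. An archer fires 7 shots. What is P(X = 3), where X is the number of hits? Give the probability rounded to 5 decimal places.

X ~ Binomial(n=7, p=0.571429).
P(X=3) = C(7,3) · p^3 · (1−p)^4
= 35 · 0.18659 · 0.033736 = 0.2203164

0.22032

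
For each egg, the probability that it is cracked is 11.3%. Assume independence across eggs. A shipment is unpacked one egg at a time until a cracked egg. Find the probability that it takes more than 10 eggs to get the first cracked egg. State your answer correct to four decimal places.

0.3015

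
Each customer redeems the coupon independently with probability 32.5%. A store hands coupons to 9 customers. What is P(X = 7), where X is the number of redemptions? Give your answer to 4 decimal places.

X ~ Binomial(n=9, p=0.325).
P(X=7) = C(9,7) · p^7 · (1−p)^2
= 36 · 0.00038299 · 0.45563 = 0.006282

0.0063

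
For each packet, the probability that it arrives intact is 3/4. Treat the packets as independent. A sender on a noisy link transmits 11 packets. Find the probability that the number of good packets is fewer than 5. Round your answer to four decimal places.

X ~ Binomial(11, 0.75); P(X ≤ 4) = Σ C(11,k) p^k (1−p)^(11−k) over k:
  k=0: C(11,0)·0.75^0·0.25^11 = 0.000000
  k=1: C(11,1)·0.75^1·0.25^10 = 0.000008
  k=2: C(11,2)·0.75^2·0.25^9 = 0.000118
  k=3: C(11,3)·0.75^3·0.25^8 = 0.001062
  k=4: C(11,4)·0.75^4·0.25^7 = 0.006373
Total = 0.007561

0.0076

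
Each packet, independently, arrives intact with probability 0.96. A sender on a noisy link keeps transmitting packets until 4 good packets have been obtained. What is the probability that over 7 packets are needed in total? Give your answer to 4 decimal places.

Needing more than 7 packets ⇔ fewer than 4 successes in the first 7. With X ~ Binomial(7, 0.96), P(Y > 7) = P(X ≤ 3).
  k=0: C(7,0)·0.96^0·0.04^7 = 0.000000
  k=1: C(7,1)·0.96^1·0.04^6 = 0.000000
  k=2: C(7,2)·0.96^2·0.04^5 = 0.000002
  k=3: C(7,3)·0.96^3·0.04^4 = 0.000079
P(X ≤ 3) = 0.000081

0.0001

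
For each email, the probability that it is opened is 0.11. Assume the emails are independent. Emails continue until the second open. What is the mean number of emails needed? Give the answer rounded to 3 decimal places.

18.182

Y = total emails until the second success; negative binomial with r=2, p=0.11.
E[Y] = r / p = 2 / 0.11 = 18.18182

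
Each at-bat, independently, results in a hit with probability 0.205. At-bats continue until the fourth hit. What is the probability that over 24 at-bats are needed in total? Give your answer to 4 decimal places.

Needing more than 24 at-bats ⇔ fewer than 4 successes in the first 24. With X ~ Binomial(24, 0.205), P(Y > 24) = P(X ≤ 3).
  k=0: C(24,0)·0.205^0·0.795^24 = 0.004063
  k=1: C(24,1)·0.205^1·0.795^23 = 0.025143
  k=2: C(24,2)·0.205^2·0.795^22 = 0.074558
  k=3: C(24,3)·0.205^3·0.795^21 = 0.140988
P(X ≤ 3) = 0.244751

0.2448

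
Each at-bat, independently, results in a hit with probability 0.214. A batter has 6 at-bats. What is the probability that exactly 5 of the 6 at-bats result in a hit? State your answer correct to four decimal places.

0.0021

X ~ Binomial(n=6, p=0.214).
P(X=5) = C(6,5) · p^5 · (1−p)^1
= 6 · 0.00044882 · 0.786 = 0.002117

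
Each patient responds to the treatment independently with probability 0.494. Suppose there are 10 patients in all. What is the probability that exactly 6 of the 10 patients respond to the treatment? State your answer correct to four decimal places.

0.2001

X ~ Binomial(n=10, p=0.494).
P(X=6) = C(10,6) · p^6 · (1−p)^4
= 210 · 0.014533 · 0.065554 = 0.200070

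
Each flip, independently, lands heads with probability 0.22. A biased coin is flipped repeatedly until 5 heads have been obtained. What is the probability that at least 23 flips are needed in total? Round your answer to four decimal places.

0.4499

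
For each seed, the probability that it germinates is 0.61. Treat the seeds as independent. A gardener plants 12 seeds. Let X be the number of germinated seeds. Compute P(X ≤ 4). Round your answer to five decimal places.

0.04935

X ~ Binomial(12, 0.61); P(X ≤ 4) = Σ C(12,k) p^k (1−p)^(12−k) over k:
  k=0: C(12,0)·0.61^0·0.39^12 = 0.0000124
  k=1: C(12,1)·0.61^1·0.39^11 = 0.0002324
  k=2: C(12,2)·0.61^2·0.39^10 = 0.0019992
  k=3: C(12,3)·0.61^3·0.39^9 = 0.0104230
  k=4: C(12,4)·0.61^4·0.39^8 = 0.0366810
Total = 0.0493480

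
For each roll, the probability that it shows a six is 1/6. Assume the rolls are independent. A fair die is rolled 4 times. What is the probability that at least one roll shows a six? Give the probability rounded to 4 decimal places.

0.5177

P(at least one) = 1 − P(none) = 1 − (1 − 0.166667)^4
= 1 − 0.482253 = 0.517747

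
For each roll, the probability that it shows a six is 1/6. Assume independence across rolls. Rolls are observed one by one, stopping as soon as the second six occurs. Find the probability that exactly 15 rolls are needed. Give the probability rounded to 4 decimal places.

Y = trial on which the second success occurs; negative binomial, r=2, p=0.166667.
P(Y=15) = C(14,1) · p^2 · (1−p)^13
= 14 · 0.027778 · 0.093464 = 0.036347

0.0363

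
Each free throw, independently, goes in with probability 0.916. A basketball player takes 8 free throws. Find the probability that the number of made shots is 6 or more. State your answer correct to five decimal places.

X ~ Binomial(8, 0.916); P(X ≥ 6) = Σ C(8,k) p^k (1−p)^(8−k) over k:
  k=6: C(8,6)·0.916^6·0.084^2 = 0.1167050
  k=7: C(8,7)·0.916^7·0.084^1 = 0.3636115
  k=8: C(8,8)·0.916^8·0.084^0 = 0.4956371
Total = 0.9759536

0.97595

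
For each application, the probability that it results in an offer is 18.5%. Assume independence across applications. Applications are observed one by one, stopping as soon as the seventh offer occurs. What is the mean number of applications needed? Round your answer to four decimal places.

Y = total applications until the seventh success; negative binomial with r=7, p=0.185.
E[Y] = r / p = 7 / 0.185 = 37.837838

37.8378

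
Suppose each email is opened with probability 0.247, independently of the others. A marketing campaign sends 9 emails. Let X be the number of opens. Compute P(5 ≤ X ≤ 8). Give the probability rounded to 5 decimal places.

X ~ Binomial(9, 0.247); P(5 ≤ X ≤ 8) = Σ C(9,k) p^k (1−p)^(9−k) over k:
  k=5: C(9,5)·0.247^5·0.753^4 = 0.0372422
  k=6: C(9,6)·0.247^6·0.753^3 = 0.0081442
  k=7: C(9,7)·0.247^7·0.753^2 = 0.0011449
  k=8: C(9,8)·0.247^8·0.753^1 = 0.0000939
Total = 0.0466251

0.04663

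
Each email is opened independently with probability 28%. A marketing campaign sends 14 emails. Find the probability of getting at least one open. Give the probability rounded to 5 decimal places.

0.98994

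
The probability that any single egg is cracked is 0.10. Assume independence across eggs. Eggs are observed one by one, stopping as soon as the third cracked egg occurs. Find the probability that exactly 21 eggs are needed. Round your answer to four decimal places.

Y = trial on which the third success occurs; negative binomial, r=3, p=0.10.
P(Y=21) = C(20,2) · p^3 · (1−p)^18
= 190 · 0.001 · 0.15009 = 0.028518

0.0285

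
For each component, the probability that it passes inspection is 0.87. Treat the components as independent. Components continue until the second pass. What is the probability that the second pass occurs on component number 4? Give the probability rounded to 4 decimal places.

0.0384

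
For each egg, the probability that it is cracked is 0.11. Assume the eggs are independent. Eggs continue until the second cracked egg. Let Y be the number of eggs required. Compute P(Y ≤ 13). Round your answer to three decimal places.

0.427

Finishing within 13 eggs ⇔ at least 2 successes in the first 13. With X ~ Binomial(13, 0.11), P(Y ≤ 13) = 1 − P(X ≤ 1).
  k=0: C(13,0)·0.11^0·0.89^13 = 0.21982
  k=1: C(13,1)·0.11^1·0.89^12 = 0.35320
1 − 0.57302 = 0.42698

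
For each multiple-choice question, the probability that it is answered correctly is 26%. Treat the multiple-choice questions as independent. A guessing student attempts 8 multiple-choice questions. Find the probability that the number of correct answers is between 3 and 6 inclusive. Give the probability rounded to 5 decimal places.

0.34603

X ~ Binomial(8, 0.26); P(3 ≤ X ≤ 6) = Σ C(8,k) p^k (1−p)^(8−k) over k:
  k=3: C(8,3)·0.26^3·0.74^5 = 0.2184071
  k=4: C(8,4)·0.26^4·0.74^4 = 0.0959220
  k=5: C(8,5)·0.26^5·0.74^3 = 0.0269619
  k=6: C(8,6)·0.26^6·0.74^2 = 0.0047365
Total = 0.3460275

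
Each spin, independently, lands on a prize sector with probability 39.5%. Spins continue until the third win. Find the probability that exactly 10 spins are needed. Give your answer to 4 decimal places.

Y = trial on which the third success occurs; negative binomial, r=3, p=0.395.
P(Y=10) = C(9,2) · p^3 · (1−p)^7
= 36 · 0.06163 · 0.029668 = 0.065824

0.0658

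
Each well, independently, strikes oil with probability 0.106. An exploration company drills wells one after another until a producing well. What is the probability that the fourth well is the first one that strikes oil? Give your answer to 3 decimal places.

0.076

Geometric (trials to first success), p = 0.106.
P(Y = 4) = (1−p)^3 · p = 0.71452 · 0.106 = 0.07574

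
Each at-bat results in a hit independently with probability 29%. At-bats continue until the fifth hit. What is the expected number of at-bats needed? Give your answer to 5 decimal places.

17.24138

Y = total at-bats until the fifth success; negative binomial with r=5, p=0.29.
E[Y] = r / p = 5 / 0.29 = 17.2413793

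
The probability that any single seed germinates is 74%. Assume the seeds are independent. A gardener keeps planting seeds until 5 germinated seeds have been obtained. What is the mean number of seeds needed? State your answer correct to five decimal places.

6.75676

Y = total seeds until the fifth success; negative binomial with r=5, p=0.74.
E[Y] = r / p = 5 / 0.74 = 6.7567568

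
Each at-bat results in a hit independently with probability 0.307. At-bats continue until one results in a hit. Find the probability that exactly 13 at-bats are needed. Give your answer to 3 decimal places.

0.004

Geometric (trials to first success), p = 0.307.
P(Y = 13) = (1−p)^12 · p = 0.012269 · 0.307 = 0.00377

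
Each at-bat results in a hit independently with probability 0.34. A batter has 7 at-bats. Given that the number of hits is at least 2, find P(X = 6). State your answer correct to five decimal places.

X ~ Binomial(7, 0.34). Want P(X=6 | X≥2) = P(X=6) / P(X≥2).
P(X=6) = C(7,6)·0.34^6·0.66^1 = 0.0071370
P(X≥2) = 1 − 0.0545516 − 0.1967164 = 0.7487320
Ratio = 0.0071370 / 0.7487320 = 0.0095321

0.00953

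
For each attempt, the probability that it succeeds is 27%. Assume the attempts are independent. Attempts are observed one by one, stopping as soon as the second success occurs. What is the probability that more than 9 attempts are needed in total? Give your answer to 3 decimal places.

0.255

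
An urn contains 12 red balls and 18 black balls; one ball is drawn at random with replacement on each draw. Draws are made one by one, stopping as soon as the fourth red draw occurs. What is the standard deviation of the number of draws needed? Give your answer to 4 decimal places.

Y = total draws until the fourth success; negative binomial with r=4, p=0.40.
SD(Y) = √[r(1−p)/p²] = √(15.000000) = 3.872983

3.8730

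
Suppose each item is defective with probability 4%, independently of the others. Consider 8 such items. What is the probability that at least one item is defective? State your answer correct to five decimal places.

P(at least one) = 1 − P(none) = 1 − (1 − 0.04)^8
= 1 − 0.7213896 = 0.2786104

0.27861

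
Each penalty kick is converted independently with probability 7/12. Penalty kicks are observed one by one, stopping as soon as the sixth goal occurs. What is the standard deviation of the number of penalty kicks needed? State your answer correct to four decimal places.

Y = total penalty kicks until the sixth success; negative binomial with r=6, p=0.583333.
SD(Y) = √[r(1−p)/p²] = √(7.346939) = 2.710524

2.7105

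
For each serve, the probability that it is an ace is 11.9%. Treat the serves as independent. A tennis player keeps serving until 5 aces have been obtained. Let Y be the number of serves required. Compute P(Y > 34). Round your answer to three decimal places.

0.620

Needing more than 34 serves ⇔ fewer than 5 successes in the first 34. With X ~ Binomial(34, 0.119), P(Y > 34) = P(X ≤ 4).
  k=0: C(34,0)·0.119^0·0.881^34 = 0.01346
  k=1: C(34,1)·0.119^1·0.881^33 = 0.06183
  k=2: C(34,2)·0.119^2·0.881^32 = 0.13781
  k=3: C(34,3)·0.119^3·0.881^31 = 0.19856
  k=4: C(34,4)·0.119^4·0.881^30 = 0.20785
P(X ≤ 4) = 0.61952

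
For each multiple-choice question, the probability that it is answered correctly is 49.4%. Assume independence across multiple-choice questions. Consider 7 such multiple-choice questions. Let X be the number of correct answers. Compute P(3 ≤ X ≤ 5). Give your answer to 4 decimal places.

X ~ Binomial(7, 0.494); P(3 ≤ X ≤ 5) = Σ C(7,k) p^k (1−p)^(7−k) over k:
  k=3: C(7,3)·0.494^3·0.506^4 = 0.276599
  k=4: C(7,4)·0.494^4·0.506^3 = 0.270040
  k=5: C(7,5)·0.494^5·0.506^2 = 0.158181
Total = 0.704820

0.7048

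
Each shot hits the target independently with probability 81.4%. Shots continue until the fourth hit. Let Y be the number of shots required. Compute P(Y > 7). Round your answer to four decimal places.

Needing more than 7 shots ⇔ fewer than 4 successes in the first 7. With X ~ Binomial(7, 0.814), P(Y > 7) = P(X ≤ 3).
  k=0: C(7,0)·0.814^0·0.186^7 = 0.000008
  k=1: C(7,1)·0.814^1·0.186^6 = 0.000236
  k=2: C(7,2)·0.814^2·0.186^5 = 0.003098
  k=3: C(7,3)·0.814^3·0.186^4 = 0.022594
P(X ≤ 3) = 0.025935

0.0259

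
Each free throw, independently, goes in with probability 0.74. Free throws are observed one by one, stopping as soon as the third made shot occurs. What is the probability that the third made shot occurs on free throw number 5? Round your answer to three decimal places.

Y = trial on which the third success occurs; negative binomial, r=3, p=0.74.
P(Y=5) = C(4,2) · p^3 · (1−p)^2
= 6 · 0.40522 · 0.0676 = 0.16436

0.164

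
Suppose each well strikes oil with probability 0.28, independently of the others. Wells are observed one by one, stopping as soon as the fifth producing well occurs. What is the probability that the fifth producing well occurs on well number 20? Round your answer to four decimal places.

0.0483

Y = trial on which the fifth success occurs; negative binomial, r=5, p=0.28.
P(Y=20) = C(19,4) · p^5 · (1−p)^15
= 3876 · 0.001721 · 0.0072442 = 0.048324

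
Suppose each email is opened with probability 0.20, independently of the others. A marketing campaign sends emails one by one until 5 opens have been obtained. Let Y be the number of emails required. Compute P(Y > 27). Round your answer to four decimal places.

Needing more than 27 emails ⇔ fewer than 5 successes in the first 27. With X ~ Binomial(27, 0.20), P(Y > 27) = P(X ≤ 4).
  k=0: C(27,0)·0.20^0·0.80^27 = 0.002418
  k=1: C(27,1)·0.20^1·0.80^26 = 0.016320
  k=2: C(27,2)·0.20^2·0.80^25 = 0.053042
  k=3: C(27,3)·0.20^3·0.80^24 = 0.110503
  k=4: C(27,4)·0.20^4·0.80^23 = 0.165755
P(X ≤ 4) = 0.348038

0.3480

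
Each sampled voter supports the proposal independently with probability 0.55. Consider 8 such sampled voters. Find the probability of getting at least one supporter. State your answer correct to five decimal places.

0.99832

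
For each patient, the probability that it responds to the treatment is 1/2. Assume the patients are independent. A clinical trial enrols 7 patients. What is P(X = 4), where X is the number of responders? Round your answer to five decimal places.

X ~ Binomial(n=7, p=0.50).
P(X=4) = C(7,4) · p^4 · (1−p)^3
= 35 · 0.0625 · 0.125 = 0.2734375

0.27344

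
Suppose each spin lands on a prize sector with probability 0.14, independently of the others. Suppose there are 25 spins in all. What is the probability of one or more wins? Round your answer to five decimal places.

P(at least one) = 1 − P(none) = 1 − (1 − 0.14)^25
= 1 − 0.0230389 = 0.9769611

0.97696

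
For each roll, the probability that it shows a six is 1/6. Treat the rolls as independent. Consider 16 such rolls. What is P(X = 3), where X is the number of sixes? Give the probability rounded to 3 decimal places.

0.242

X ~ Binomial(n=16, p=0.166667).
P(X=3) = C(16,3) · p^3 · (1−p)^13
= 560 · 0.0046296 · 0.093464 = 0.24231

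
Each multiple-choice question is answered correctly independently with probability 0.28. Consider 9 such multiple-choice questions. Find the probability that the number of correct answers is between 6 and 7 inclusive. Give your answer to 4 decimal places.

X ~ Binomial(9, 0.28); P(6 ≤ X ≤ 7) = Σ C(9,k) p^k (1−p)^(9−k) over k:
  k=6: C(9,6)·0.28^6·0.72^3 = 0.015109
  k=7: C(9,7)·0.28^7·0.72^2 = 0.002518
Total = 0.017627

0.0176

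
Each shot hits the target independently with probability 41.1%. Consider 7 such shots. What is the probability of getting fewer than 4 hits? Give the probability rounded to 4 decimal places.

0.6886

X ~ Binomial(7, 0.411); P(X ≤ 3) = Σ C(7,k) p^k (1−p)^(7−k) over k:
  k=0: C(7,0)·0.411^0·0.589^7 = 0.024593
  k=1: C(7,1)·0.411^1·0.589^6 = 0.120125
  k=2: C(7,2)·0.411^2·0.589^5 = 0.251466
  k=3: C(7,3)·0.411^3·0.589^4 = 0.292452
Total = 0.688635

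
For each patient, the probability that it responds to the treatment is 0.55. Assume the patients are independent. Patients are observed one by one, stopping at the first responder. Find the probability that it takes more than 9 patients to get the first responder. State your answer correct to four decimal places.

Y = number of patients to the first success; geometric, p = 0.55.
P(Y > 9) = P(first 9 all fail) = (1−p)^9 = 0.000757

0.0008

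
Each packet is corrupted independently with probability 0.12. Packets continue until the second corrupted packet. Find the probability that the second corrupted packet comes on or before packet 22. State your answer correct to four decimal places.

0.7597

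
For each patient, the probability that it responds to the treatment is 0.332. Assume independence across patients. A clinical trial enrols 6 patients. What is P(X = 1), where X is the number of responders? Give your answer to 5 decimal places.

0.26495

X ~ Binomial(n=6, p=0.332).
P(X=1) = C(6,1) · p^1 · (1−p)^5
= 6 · 0.332 · 0.13301 = 0.2649547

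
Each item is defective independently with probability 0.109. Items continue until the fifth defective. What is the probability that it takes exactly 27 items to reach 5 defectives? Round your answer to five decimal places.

Y = trial on which the fifth success occurs; negative binomial, r=5, p=0.109.
P(Y=27) = C(26,4) · p^5 · (1−p)^22
= 14950 · 1.5386e-05 · 0.078942 = 0.0181586

0.01816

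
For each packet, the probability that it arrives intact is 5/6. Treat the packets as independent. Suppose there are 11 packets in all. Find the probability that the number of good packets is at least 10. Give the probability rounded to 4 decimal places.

X ~ Binomial(11, 0.833333); P(X ≥ 10) = Σ C(11,k) p^k (1−p)^(11−k) over k:
  k=10: C(11,10)·0.833333^10·0.166667^1 = 0.296094
  k=11: C(11,11)·0.833333^11·0.166667^0 = 0.134588
Total = 0.430682

0.4307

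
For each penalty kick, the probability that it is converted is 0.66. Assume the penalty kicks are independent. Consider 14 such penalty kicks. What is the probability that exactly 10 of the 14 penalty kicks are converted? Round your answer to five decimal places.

0.20979

X ~ Binomial(n=14, p=0.66).
P(X=10) = C(14,10) · p^10 · (1−p)^4
= 1001 · 0.015683 · 0.013363 = 0.2097921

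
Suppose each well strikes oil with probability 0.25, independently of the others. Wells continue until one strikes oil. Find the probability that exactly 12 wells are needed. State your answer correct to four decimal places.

Geometric (trials to first success), p = 0.25.
P(Y = 12) = (1−p)^11 · p = 0.042235 · 0.25 = 0.010559

0.0106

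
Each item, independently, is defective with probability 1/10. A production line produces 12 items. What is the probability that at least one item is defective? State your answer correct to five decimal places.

P(at least one) = 1 − P(none) = 1 − (1 − 0.10)^12
= 1 − 0.2824295 = 0.7175705

0.71757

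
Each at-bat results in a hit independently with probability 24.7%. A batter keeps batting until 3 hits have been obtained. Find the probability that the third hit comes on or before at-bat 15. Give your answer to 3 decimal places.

Finishing within 15 at-bats ⇔ at least 3 successes in the first 15. With X ~ Binomial(15, 0.247), P(Y ≤ 15) = 1 − P(X ≤ 2).
  k=0: C(15,0)·0.247^0·0.753^15 = 0.01419
  k=1: C(15,1)·0.247^1·0.753^14 = 0.06981
  k=2: C(15,2)·0.247^2·0.753^13 = 0.16029
1 − 0.24429 = 0.75571

0.756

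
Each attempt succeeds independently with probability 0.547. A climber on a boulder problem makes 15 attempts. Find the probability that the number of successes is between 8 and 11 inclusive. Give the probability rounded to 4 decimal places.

X ~ Binomial(15, 0.547); P(8 ≤ X ≤ 11) = Σ C(15,k) p^k (1−p)^(15−k) over k:
  k=8: C(15,8)·0.547^8·0.453^7 = 0.201899
  k=9: C(15,9)·0.547^9·0.453^6 = 0.189618
  k=10: C(15,10)·0.547^10·0.453^5 = 0.137379
  k=11: C(15,11)·0.547^11·0.453^4 = 0.075403
Total = 0.604298

0.6043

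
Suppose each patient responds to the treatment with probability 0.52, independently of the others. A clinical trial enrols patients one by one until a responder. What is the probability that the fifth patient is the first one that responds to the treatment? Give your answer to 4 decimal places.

Geometric (trials to first success), p = 0.52.
P(Y = 5) = (1−p)^4 · p = 0.053084 · 0.52 = 0.027604

0.0276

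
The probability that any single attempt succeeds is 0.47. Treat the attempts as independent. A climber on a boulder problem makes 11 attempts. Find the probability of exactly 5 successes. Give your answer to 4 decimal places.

0.2348

X ~ Binomial(n=11, p=0.47).
P(X=5) = C(11,5) · p^5 · (1−p)^6
= 462 · 0.022935 · 0.022164 = 0.234848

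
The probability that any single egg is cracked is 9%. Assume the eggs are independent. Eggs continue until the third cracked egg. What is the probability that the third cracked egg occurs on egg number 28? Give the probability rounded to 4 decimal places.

Y = trial on which the third success occurs; negative binomial, r=3, p=0.09.
P(Y=28) = C(27,2) · p^3 · (1−p)^25
= 351 · 0.000729 · 0.094631 = 0.024214

0.0242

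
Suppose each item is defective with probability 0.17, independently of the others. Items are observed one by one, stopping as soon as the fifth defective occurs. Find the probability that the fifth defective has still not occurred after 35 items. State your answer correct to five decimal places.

Needing more than 35 items ⇔ fewer than 5 successes in the first 35. With X ~ Binomial(35, 0.17), P(Y > 35) = P(X ≤ 4).
  k=0: C(35,0)·0.17^0·0.83^35 = 0.0014714
  k=1: C(35,1)·0.17^1·0.83^34 = 0.0105480
  k=2: C(35,2)·0.17^2·0.83^33 = 0.0367275
  k=3: C(35,3)·0.17^3·0.83^32 = 0.0827476
  k=4: C(35,4)·0.17^4·0.83^31 = 0.1355864
P(X ≤ 4) = 0.2670810

0.26708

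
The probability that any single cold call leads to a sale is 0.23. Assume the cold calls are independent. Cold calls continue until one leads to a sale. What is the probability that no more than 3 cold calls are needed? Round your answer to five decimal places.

0.54347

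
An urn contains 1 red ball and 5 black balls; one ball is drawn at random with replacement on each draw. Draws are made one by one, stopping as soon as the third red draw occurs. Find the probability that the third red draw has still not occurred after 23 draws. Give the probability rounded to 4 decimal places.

Needing more than 23 draws ⇔ fewer than 3 successes in the first 23. With X ~ Binomial(23, 0.166667), P(Y > 23) = P(X ≤ 2).
  k=0: C(23,0)·0.166667^0·0.833333^23 = 0.015095
  k=1: C(23,1)·0.166667^1·0.833333^22 = 0.069437
  k=2: C(23,2)·0.166667^2·0.833333^21 = 0.152761
P(X ≤ 2) = 0.237292

0.2373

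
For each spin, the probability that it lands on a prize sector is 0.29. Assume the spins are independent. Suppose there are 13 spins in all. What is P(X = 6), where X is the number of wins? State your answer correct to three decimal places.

X ~ Binomial(n=13, p=0.29).
P(X=6) = C(13,6) · p^6 · (1−p)^7
= 1716 · 0.00059482 · 0.090951 = 0.09284

0.093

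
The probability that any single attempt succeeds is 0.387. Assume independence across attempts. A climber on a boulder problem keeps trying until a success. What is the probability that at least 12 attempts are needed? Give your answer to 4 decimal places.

0.0046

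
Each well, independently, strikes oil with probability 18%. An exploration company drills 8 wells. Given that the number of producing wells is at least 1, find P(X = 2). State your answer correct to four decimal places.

0.3467

X ~ Binomial(8, 0.18). Want P(X=2 | X≥1) = P(X=2) / P(X≥1).
P(X=2) = C(8,2)·0.18^2·0.82^6 = 0.275795
P(X≥1) = 1 − 0.204414 = 0.795586
Ratio = 0.275795 / 0.795586 = 0.346656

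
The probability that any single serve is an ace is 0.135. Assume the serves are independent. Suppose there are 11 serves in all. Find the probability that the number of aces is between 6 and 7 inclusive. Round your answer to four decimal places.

0.0015

X ~ Binomial(11, 0.135); P(6 ≤ X ≤ 7) = Σ C(11,k) p^k (1−p)^(11−k) over k:
  k=6: C(11,6)·0.135^6·0.865^5 = 0.001354
  k=7: C(11,7)·0.135^7·0.865^4 = 0.000151
Total = 0.001505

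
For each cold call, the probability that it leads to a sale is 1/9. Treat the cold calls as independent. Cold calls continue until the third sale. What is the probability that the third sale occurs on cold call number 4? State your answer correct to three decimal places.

Y = trial on which the third success occurs; negative binomial, r=3, p=0.111111.
P(Y=4) = C(3,2) · p^3 · (1−p)^1
= 3 · 0.0013717 · 0.88889 = 0.00366

0.004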